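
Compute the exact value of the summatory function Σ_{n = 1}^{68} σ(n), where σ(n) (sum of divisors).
Σ_{n ≤ 68} σ(n) = 3825

Compute σ(n) for each 1 ≤ n ≤ 68: σ(1) = 1, σ(2) = 3, σ(3) = 4, σ(4) = 7, σ(5) = 6, σ(6) = 12, σ(7) = 8, σ(8) = 15, σ(9) = 13, σ(10) = 18, σ(11) = 12, σ(12) = 28, σ(13) = 14, σ(14) = 24, σ(15) = 24, σ(16) = 31, σ(17) = 18, σ(18) = 39, σ(19) = 20, σ(20) = 42, σ(21) = 32, σ(22) = 36, σ(23) = 24, σ(24) = 60, σ(25) = 31, σ(26) = 42, σ(27) = 40, σ(28) = 56, σ(29) = 30, σ(30) = 72, σ(31) = 32, σ(32) = 63, σ(33) = 48, σ(34) = 54, σ(35) = 48, σ(36) = 91, σ(37) = 38, σ(38) = 60, σ(39) = 56, σ(40) = 90, σ(41) = 42, σ(42) = 96, σ(43) = 44, σ(44) = 84, σ(45) = 78, σ(46) = 72, σ(47) = 48, σ(48) = 124, σ(49) = 57, σ(50) = 93, σ(51) = 72, σ(52) = 98, σ(53) = 54, σ(54) = 120, σ(55) = 72, σ(56) = 120, σ(57) = 80, σ(58) = 90, σ(59) = 60, σ(60) = 168, σ(61) = 62, σ(62) = 96, σ(63) = 104, σ(64) = 127, σ(65) = 84, σ(66) = 144, σ(67) = 68, σ(68) = 126. Summing all 68 values: 3825. (Average order: Σ_{n ≤ x} σ(n) ~ (π²/12) x². For x = 68, (π²/12)·68² ≈ 3803.09.)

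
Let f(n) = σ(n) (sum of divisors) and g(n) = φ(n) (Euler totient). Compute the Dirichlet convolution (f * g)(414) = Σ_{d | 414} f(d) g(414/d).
(σ * φ)(414) = 4968

Divisors of 414: [1, 2, 3, 6, 9, 18, 23, 46, 69, 138, 207, 414]. For each d | 414:
  d = 1: σ(1) · φ(414/1) = 1 · 132 = 132
  d = 2: σ(2) · φ(414/2) = 3 · 132 = 396
  d = 3: σ(3) · φ(414/3) = 4 · 44 = 176
  d = 6: σ(6) · φ(414/6) = 12 · 44 = 528
  d = 9: σ(9) · φ(414/9) = 13 · 22 = 286
  d = 18: σ(18) · φ(414/18) = 39 · 22 = 858
  d = 23: σ(23) · φ(414/23) = 24 · 6 = 144
  d = 46: σ(46) · φ(414/46) = 72 · 6 = 432
  d = 69: σ(69) · φ(414/69) = 96 · 2 = 192
  d = 138: σ(138) · φ(414/138) = 288 · 2 = 576
  d = 207: σ(207) · φ(414/207) = 312 · 1 = 312
  d = 414: σ(414) · φ(414/414) = 936 · 1 = 936
Summing: (σ * φ)(414) = 132 + 396 + 176 + 528 + 286 + 858 + 144 + 432 + 192 + 576 + 312 + 936 = 4968.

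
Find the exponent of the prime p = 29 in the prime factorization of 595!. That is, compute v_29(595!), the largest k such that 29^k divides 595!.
v_29(595!) = 20

Legendre's formula: v_p(n!) = Σ_{k ≥ 1} ⌊n / p^k⌋. For p = 29, n = 595, the terms are:
  ⌊595/29^1⌋ = ⌊595/29⌋ = 20
(the next term ⌊595/29^2⌋ = 0, terminating the sum). Summing: v_29(595!) = 20 = 20.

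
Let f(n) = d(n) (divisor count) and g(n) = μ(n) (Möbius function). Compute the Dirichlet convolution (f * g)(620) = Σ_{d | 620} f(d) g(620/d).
(d * μ)(620) = 1

Divisors of 620: [1, 2, 4, 5, 10, 20, 31, 62, 124, 155, 310, 620]. For each d | 620:
  d = 1: d(1) · μ(620/1) = 1 · 0 = 0
  d = 2: d(2) · μ(620/2) = 2 · -1 = -2
  d = 4: d(4) · μ(620/4) = 3 · 1 = 3
  d = 5: d(5) · μ(620/5) = 2 · 0 = 0
  d = 10: d(10) · μ(620/10) = 4 · 1 = 4
  d = 20: d(20) · μ(620/20) = 6 · -1 = -6
  d = 31: d(31) · μ(620/31) = 2 · 0 = 0
  d = 62: d(62) · μ(620/62) = 4 · 1 = 4
  d = 124: d(124) · μ(620/124) = 6 · -1 = -6
  d = 155: d(155) · μ(620/155) = 4 · 0 = 0
  d = 310: d(310) · μ(620/310) = 8 · -1 = -8
  d = 620: d(620) · μ(620/620) = 12 · 1 = 12
Summing: (d * μ)(620) = 0 + -2 + 3 + 0 + 4 + -6 + 0 + 4 + -6 + 0 + -8 + 12 = 1.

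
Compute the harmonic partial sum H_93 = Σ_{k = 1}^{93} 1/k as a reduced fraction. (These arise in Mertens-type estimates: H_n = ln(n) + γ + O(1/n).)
H_93 = 3676622671662732154792749821908124918261/718766754945489455304472257065075294400

Direct summation: H_93 = 1 + 1/2 + ... + 1/93. The least common denominator is lcm(1, ..., 93) = 718766754945489455304472257065075294400; over this denominator the numerator is 718766754945489455304472257065075294400 + 359383377472744727652236128532537647200 + 239588918315163151768157419021691764800 + 179691688736372363826118064266268823600 + 143753350989097891060894451413015058880 + 119794459157581575884078709510845882400 + 102680964992212779329210322437867899200 + 89845844368186181913059032133134411800 + 79862972771721050589385806340563921600 + 71876675494548945530447225706507529440 + 65342432267771768664042932460461390400 + 59897229578790787942039354755422941200 + 55289750380422265792651712081928868800 + 51340482496106389664605161218933949600 + 47917783663032630353631483804338352960 + 44922922184093090956529516066567205900 + 42280397349734673841439544533239723200 + 39931486385860525294692903170281960800 + 37829829207657339752866960898161857600 + 35938337747274472765223612853253764720 + 34226988330737593109736774145955966400 + 32671216133885884332021466230230695200 + 31250728475890845882803141611525012800 + 29948614789395393971019677377711470600 + 28750670197819578212178890282603011776 + 27644875190211132896325856040964434400 + 26620990923907016863128602113521307200 + 25670241248053194832302580609466974800 + 24785060515361705355326629553968113600 + 23958891831516315176815741902169176480 + 23186024353080305009821685711776622400 + 22461461092046545478264758033283602950 + 21780810755923922888014310820153796800 + 21140198674867336920719772266619861600 + 20536192998442555865842064487573579840 + 19965743192930262647346451585140980400 + 19426128512040255548769520461218251200 + 18914914603828669876433480449080928800 + 18429916793474088597550570693976289600 + 17969168873637236382611806426626882360 + 17530896462085108665962737977196958400 + 17113494165368796554868387072977983200 + 16715505928964871053592378071280820800 + 16335608066942942166010733115115347600 + 15972594554344210117877161268112784320 + 15625364237945422941401570805762506400 + 15292909679691265006478133129044155200 + 14974307394697696985509838688855735300 + 14668709284601825618458617491123985600 + 14375335098909789106089445141301505888 + 14093465783244891280479848177746574400 + 13822437595105566448162928020482217200 + 13561636885763951986876835038963684800 + 13310495461953508431564301056760653600 + 13068486453554353732808586492092278080 + 12835120624026597416151290304733487400 + 12609943069219113250955653632720619200 + 12392530257680852677663314776984056800 + 12182487371957448394991055204492801600 + 11979445915758157588407870951084588240 + 11783061556483433693515938640411070400 + 11593012176540152504910842855888311200 + 11408996110245864369912258048651988800 + 11230730546023272739132379016641801475 + 11057950076084453158530342416385773760 + 10890405377961961444007155410076898400 + 10727862014111782914992123239777243200 + 10570099337433668460359886133309930800 + 10416909491963615294267713870508337600 + 10268096499221277932921032243786789920 + 10123475421767457116964397986832046400 + 9982871596465131323673225792570490200 + 9846119930760129524718798041987332800 + 9713064256020127774384760230609125600 + 9583556732606526070726296760867670592 + 9457457301914334938216740224540464400 + 9334633181110252666291847494351627200 + 9214958396737044298775285346988144800 + 9098313353740372851955345026140193600 + 8984584436818618191305903213313441180 + 8873663641302338954376200704507102400 + 8765448231042554332981368988598479200 + 8659840421029993437403280205603316800 + 8556747082684398277434193536488991600 + 8456079469946934768287908906647944640 + 8357752964482435526796189035640410400 + 8261686838453901785108876517989371200 + 8167804033471471083005366557557673800 + 8076030954443701744994070304101969600 + 7986297277172105058938580634056392160 + 7898535768631752256093101725989838400 + 7812682118972711470700785402881253200 + 7728674784360101669940561903925540800 = 3676622671662732154792749821908124918261, so H_93 = 3676622671662732154792749821908124918261/718766754945489455304472257065075294400 (already in lowest terms) ≈ 5.11518. (The PNT-adjacent estimate ln(93) + γ ≈ 5.10982 matches within O(1/n).)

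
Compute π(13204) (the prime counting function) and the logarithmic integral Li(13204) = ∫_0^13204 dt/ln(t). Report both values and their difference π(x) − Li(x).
π(13204) = 1570;  Li(13204) ≈ 1588.63;  π(x) − Li(x) ≈ -18.63.

Direct count of primes ≤ 13204 gives π(13204) = 1570. Numerical evaluation of the logarithmic integral gives Li(13204) ≈ 1588.63. The difference π(x) − Li(x) ≈ -18.63 is typically negative for small/moderate x (Li(x) overestimates), though Littlewood's theorem shows this sign changes infinitely often.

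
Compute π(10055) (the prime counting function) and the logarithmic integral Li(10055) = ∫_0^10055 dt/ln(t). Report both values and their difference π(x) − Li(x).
π(10055) = 1233;  Li(10055) ≈ 1252.11;  π(x) − Li(x) ≈ -19.11.

Direct count of primes ≤ 10055 gives π(10055) = 1233. Numerical evaluation of the logarithmic integral gives Li(10055) ≈ 1252.11. The difference π(x) − Li(x) ≈ -19.11 is typically negative for small/moderate x (Li(x) overestimates), though Littlewood's theorem shows this sign changes infinitely often.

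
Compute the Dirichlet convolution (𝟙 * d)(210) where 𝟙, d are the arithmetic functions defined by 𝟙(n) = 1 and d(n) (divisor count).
(𝟙 * d)(210) = 81

Divisors of 210: [1, 2, 3, 5, 6, 7, 10, 14, 15, 21, 30, 35, 42, 70, 105, 210]. For each d | 210:
  d = 1: 𝟙(1) · d(210/1) = 1 · 16 = 16
  d = 2: 𝟙(2) · d(210/2) = 1 · 8 = 8
  d = 3: 𝟙(3) · d(210/3) = 1 · 8 = 8
  d = 5: 𝟙(5) · d(210/5) = 1 · 8 = 8
  d = 6: 𝟙(6) · d(210/6) = 1 · 4 = 4
  d = 7: 𝟙(7) · d(210/7) = 1 · 8 = 8
  d = 10: 𝟙(10) · d(210/10) = 1 · 4 = 4
  d = 14: 𝟙(14) · d(210/14) = 1 · 4 = 4
  d = 15: 𝟙(15) · d(210/15) = 1 · 4 = 4
  d = 21: 𝟙(21) · d(210/21) = 1 · 4 = 4
  d = 30: 𝟙(30) · d(210/30) = 1 · 2 = 2
  d = 35: 𝟙(35) · d(210/35) = 1 · 4 = 4
  d = 42: 𝟙(42) · d(210/42) = 1 · 2 = 2
  d = 70: 𝟙(70) · d(210/70) = 1 · 2 = 2
  d = 105: 𝟙(105) · d(210/105) = 1 · 2 = 2
  d = 210: 𝟙(210) · d(210/210) = 1 · 1 = 1
Summing: (𝟙 * d)(210) = 16 + 8 + 8 + 8 + 4 + 8 + 4 + 4 + 4 + 4 + 2 + 4 + 2 + 2 + 2 + 1 = 81.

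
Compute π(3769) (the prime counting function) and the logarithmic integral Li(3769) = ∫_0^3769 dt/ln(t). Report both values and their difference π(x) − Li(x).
π(3769) = 525;  Li(3769) ≈ 537.41;  π(x) − Li(x) ≈ -12.41.

Direct count of primes ≤ 3769 gives π(3769) = 525. Numerical evaluation of the logarithmic integral gives Li(3769) ≈ 537.41. The difference π(x) − Li(x) ≈ -12.41 is typically negative for small/moderate x (Li(x) overestimates), though Littlewood's theorem shows this sign changes infinitely often.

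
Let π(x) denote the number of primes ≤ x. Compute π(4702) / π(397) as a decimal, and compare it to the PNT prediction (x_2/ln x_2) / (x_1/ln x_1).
π(4702)/π(397) = 634/78 ≈ 8.1282;  PNT prediction ≈ 8.3816.

π(397) = 78 and π(4702) = 634, so π(4702)/π(397) ≈ 8.1282. The PNT-predicted ratio is (4702/ln(4702)) / (397/ln(397)) ≈ 8.3816. The two agree to within a few percent, as expected.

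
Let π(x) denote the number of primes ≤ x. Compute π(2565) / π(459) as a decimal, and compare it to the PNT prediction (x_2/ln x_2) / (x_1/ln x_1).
π(2565)/π(459) = 375/88 ≈ 4.2614;  PNT prediction ≈ 4.3633.

π(459) = 88 and π(2565) = 375, so π(2565)/π(459) ≈ 4.2614. The PNT-predicted ratio is (2565/ln(2565)) / (459/ln(459)) ≈ 4.3633. The two agree to within a few percent, as expected.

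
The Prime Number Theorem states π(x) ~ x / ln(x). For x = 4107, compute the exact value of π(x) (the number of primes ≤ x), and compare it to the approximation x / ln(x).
π(4107) = 565;  x/ln(x) ≈ 493.60;  relative error ≈ 12.64%.

Directly count primes up to 4107: π(4107) = 565. The PNT approximation gives 4107/ln(4107) ≈ 4107/8.32045 ≈ 493.60. Relative error (π(x) − x/ln(x)) / π(x) ≈ 12.64%; the approximation is known to undercount slightly (Li(x) is a better estimate).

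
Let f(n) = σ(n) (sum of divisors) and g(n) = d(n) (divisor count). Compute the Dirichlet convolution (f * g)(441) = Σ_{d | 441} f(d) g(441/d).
(σ * d)(441) = 1824

Divisors of 441: [1, 3, 7, 9, 21, 49, 63, 147, 441]. For each d | 441:
  d = 1: σ(1) · d(441/1) = 1 · 9 = 9
  d = 3: σ(3) · d(441/3) = 4 · 6 = 24
  d = 7: σ(7) · d(441/7) = 8 · 6 = 48
  d = 9: σ(9) · d(441/9) = 13 · 3 = 39
  d = 21: σ(21) · d(441/21) = 32 · 4 = 128
  d = 49: σ(49) · d(441/49) = 57 · 3 = 171
  d = 63: σ(63) · d(441/63) = 104 · 2 = 208
  d = 147: σ(147) · d(441/147) = 228 · 2 = 456
  d = 441: σ(441) · d(441/441) = 741 · 1 = 741
Summing: (σ * d)(441) = 9 + 24 + 48 + 39 + 128 + 171 + 208 + 456 + 741 = 1824.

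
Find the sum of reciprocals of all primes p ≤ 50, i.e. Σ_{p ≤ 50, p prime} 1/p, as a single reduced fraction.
Σ 1/p = 1021729465586766997/614889782588491410

π(50) = 15, so the primes ≤ 50 are [2, 3, 5, 7, 11, 13, 17, 19, 23, 29, 31, 37, 41, 43, 47]. Summing 1/p over these primes: 1021729465586766997/614889782588491410 ≈ 1.6616. Mertens estimate ln ln(50) + 0.2615 ≈ 1.6256.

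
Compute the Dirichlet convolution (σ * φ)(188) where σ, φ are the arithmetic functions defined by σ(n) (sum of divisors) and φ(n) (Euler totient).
(σ * φ)(188) = 1128

Divisors of 188: [1, 2, 4, 47, 94, 188]. For each d | 188:
  d = 1: σ(1) · φ(188/1) = 1 · 92 = 92
  d = 2: σ(2) · φ(188/2) = 3 · 46 = 138
  d = 4: σ(4) · φ(188/4) = 7 · 46 = 322
  d = 47: σ(47) · φ(188/47) = 48 · 2 = 96
  d = 94: σ(94) · φ(188/94) = 144 · 1 = 144
  d = 188: σ(188) · φ(188/188) = 336 · 1 = 336
Summing: (σ * φ)(188) = 92 + 138 + 322 + 96 + 144 + 336 = 1128.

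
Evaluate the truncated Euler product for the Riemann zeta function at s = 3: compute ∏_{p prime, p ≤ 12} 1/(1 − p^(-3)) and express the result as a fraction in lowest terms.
∏ = 698775/581932

The primes p ≤ 12 are [2, 3, 5, 7, 11]. For each prime, (1 − 1/p^3)^(-1) = p^3 / (p^3 − 1). The product is (1 − 1/2^3)^(-1), (1 − 1/3^3)^(-1), (1 − 1/5^3)^(-1), (1 − 1/7^3)^(-1), (1 − 1/11^3)^(-1) = ∏ p^3 / (p^3 − 1) = 698775/581932.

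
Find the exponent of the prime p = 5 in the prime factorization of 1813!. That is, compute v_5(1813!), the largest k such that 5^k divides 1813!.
v_5(1813!) = 450

Legendre's formula: v_p(n!) = Σ_{k ≥ 1} ⌊n / p^k⌋. For p = 5, n = 1813, the terms are:
  ⌊1813/5^1⌋ = ⌊1813/5⌋ = 362
  ⌊1813/5^2⌋ = ⌊1813/25⌋ = 72
  ⌊1813/5^3⌋ = ⌊1813/125⌋ = 14
  ⌊1813/5^4⌋ = ⌊1813/625⌋ = 2
(the next term ⌊1813/5^5⌋ = 0, terminating the sum). Summing: v_5(1813!) = 362 + 72 + 14 + 2 = 450.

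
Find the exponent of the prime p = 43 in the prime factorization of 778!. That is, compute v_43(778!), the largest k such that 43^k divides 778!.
v_43(778!) = 18

Legendre's formula: v_p(n!) = Σ_{k ≥ 1} ⌊n / p^k⌋. For p = 43, n = 778, the terms are:
  ⌊778/43^1⌋ = ⌊778/43⌋ = 18
(the next term ⌊778/43^2⌋ = 0, terminating the sum). Summing: v_43(778!) = 18 = 18.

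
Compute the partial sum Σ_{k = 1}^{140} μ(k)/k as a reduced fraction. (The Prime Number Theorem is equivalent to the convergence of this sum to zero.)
Σ μ(k)/k = -149232714064150937862643507545628954127995759701627353/10014646650599190067509233131649940057366334653200433090

Values of μ(k) for 1 ≤ k ≤ 140: μ(1) = 1, μ(2) = -1, μ(3) = -1, μ(5) = -1, μ(6) = 1, μ(7) = -1, μ(10) = 1, μ(11) = -1, μ(13) = -1, μ(14) = 1, μ(15) = 1, μ(17) = -1, μ(19) = -1, μ(21) = 1, μ(22) = 1, μ(23) = -1, μ(26) = 1, μ(29) = -1, μ(30) = -1, μ(31) = -1, μ(33) = 1, μ(34) = 1, μ(35) = 1, μ(37) = -1, μ(38) = 1, μ(39) = 1, μ(41) = -1, μ(42) = -1, μ(43) = -1, μ(46) = 1, μ(47) = -1, μ(51) = 1, μ(53) = -1, μ(55) = 1, μ(57) = 1, μ(58) = 1, μ(59) = -1, μ(61) = -1, μ(62) = 1, μ(65) = 1, μ(66) = -1, μ(67) = -1, μ(69) = 1, μ(70) = -1, μ(71) = -1, μ(73) = -1, μ(74) = 1, μ(77) = 1, μ(78) = -1, μ(79) = -1, μ(82) = 1, μ(83) = -1, μ(85) = 1, μ(86) = 1, μ(87) = 1, μ(89) = -1, μ(91) = 1, μ(93) = 1, μ(94) = 1, μ(95) = 1, μ(97) = -1, μ(101) = -1, μ(102) = -1, μ(103) = -1, μ(105) = -1, μ(106) = 1, μ(107) = -1, μ(109) = -1, μ(110) = -1, μ(111) = 1, μ(113) = -1, μ(114) = -1, μ(115) = 1, μ(118) = 1, μ(119) = 1, μ(122) = 1, μ(123) = 1, μ(127) = -1, μ(129) = 1, μ(130) = -1, μ(131) = -1, μ(133) = 1, μ(134) = 1, μ(137) = -1, μ(138) = -1, μ(139) = -1, with μ = 0 on non-squarefree integers. Summing μ(k)/k for k where μ(k) ≠ 0 gives -149232714064150937862643507545628954127995759701627353/10014646650599190067509233131649940057366334653200433090 ≈ -0.0149. (PNT ⟺ this sum → 0 as n → ∞.)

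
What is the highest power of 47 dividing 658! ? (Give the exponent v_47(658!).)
v_47(658!) = 14

Legendre's formula: v_p(n!) = Σ_{k ≥ 1} ⌊n / p^k⌋. For p = 47, n = 658, the terms are:
  ⌊658/47^1⌋ = ⌊658/47⌋ = 14
(the next term ⌊658/47^2⌋ = 0, terminating the sum). Summing: v_47(658!) = 14 = 14.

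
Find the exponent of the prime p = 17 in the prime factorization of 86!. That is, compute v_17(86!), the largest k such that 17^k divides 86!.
v_17(86!) = 5

Legendre's formula: v_p(n!) = Σ_{k ≥ 1} ⌊n / p^k⌋. For p = 17, n = 86, the terms are:
  ⌊86/17^1⌋ = ⌊86/17⌋ = 5
(the next term ⌊86/17^2⌋ = 0, terminating the sum). Summing: v_17(86!) = 5 = 5.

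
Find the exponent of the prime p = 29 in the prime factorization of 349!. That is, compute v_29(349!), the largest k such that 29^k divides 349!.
v_29(349!) = 12

Legendre's formula: v_p(n!) = Σ_{k ≥ 1} ⌊n / p^k⌋. For p = 29, n = 349, the terms are:
  ⌊349/29^1⌋ = ⌊349/29⌋ = 12
(the next term ⌊349/29^2⌋ = 0, terminating the sum). Summing: v_29(349!) = 12 = 12.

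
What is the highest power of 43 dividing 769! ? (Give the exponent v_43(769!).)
v_43(769!) = 17

Legendre's formula: v_p(n!) = Σ_{k ≥ 1} ⌊n / p^k⌋. For p = 43, n = 769, the terms are:
  ⌊769/43^1⌋ = ⌊769/43⌋ = 17
(the next term ⌊769/43^2⌋ = 0, terminating the sum). Summing: v_43(769!) = 17 = 17.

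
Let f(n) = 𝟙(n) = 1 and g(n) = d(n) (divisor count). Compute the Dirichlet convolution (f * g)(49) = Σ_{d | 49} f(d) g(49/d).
(𝟙 * d)(49) = 6

Divisors of 49: [1, 7, 49]. For each d | 49:
  d = 1: 𝟙(1) · d(49/1) = 1 · 3 = 3
  d = 7: 𝟙(7) · d(49/7) = 1 · 2 = 2
  d = 49: 𝟙(49) · d(49/49) = 1 · 1 = 1
Summing: (𝟙 * d)(49) = 3 + 2 + 1 = 6.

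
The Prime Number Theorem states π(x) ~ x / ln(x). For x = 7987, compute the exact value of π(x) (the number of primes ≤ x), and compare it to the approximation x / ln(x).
π(7987) = 1006;  x/ln(x) ≈ 888.87;  relative error ≈ 11.64%.

Directly count primes up to 7987: π(7987) = 1006. The PNT approximation gives 7987/ln(7987) ≈ 7987/8.98557 ≈ 888.87. Relative error (π(x) − x/ln(x)) / π(x) ≈ 11.64%; the approximation is known to undercount slightly (Li(x) is a better estimate).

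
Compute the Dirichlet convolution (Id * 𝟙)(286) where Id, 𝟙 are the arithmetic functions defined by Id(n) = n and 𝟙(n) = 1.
(Id * 𝟙)(286) = 504

Divisors of 286: [1, 2, 11, 13, 22, 26, 143, 286]. For each d | 286:
  d = 1: Id(1) · 𝟙(286/1) = 1 · 1 = 1
  d = 2: Id(2) · 𝟙(286/2) = 2 · 1 = 2
  d = 11: Id(11) · 𝟙(286/11) = 11 · 1 = 11
  d = 13: Id(13) · 𝟙(286/13) = 13 · 1 = 13
  d = 22: Id(22) · 𝟙(286/22) = 22 · 1 = 22
  d = 26: Id(26) · 𝟙(286/26) = 26 · 1 = 26
  d = 143: Id(143) · 𝟙(286/143) = 143 · 1 = 143
  d = 286: Id(286) · 𝟙(286/286) = 286 · 1 = 286
Summing: (Id * 𝟙)(286) = 1 + 2 + 11 + 13 + 22 + 26 + 143 + 286 = 504.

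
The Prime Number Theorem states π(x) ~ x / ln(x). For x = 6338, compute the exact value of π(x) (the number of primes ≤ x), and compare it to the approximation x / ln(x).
π(6338) = 825;  x/ln(x) ≈ 723.99;  relative error ≈ 12.24%.

Directly count primes up to 6338: π(6338) = 825. The PNT approximation gives 6338/ln(6338) ≈ 6338/8.75432 ≈ 723.99. Relative error (π(x) − x/ln(x)) / π(x) ≈ 12.24%; the approximation is known to undercount slightly (Li(x) is a better estimate).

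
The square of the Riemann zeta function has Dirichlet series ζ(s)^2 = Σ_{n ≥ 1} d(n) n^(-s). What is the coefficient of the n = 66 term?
d(66) = 8

ζ(s)^2 = (Σ 1/m^s)(Σ 1/k^s). The coefficient of 1/n^s in the product is the number of ordered pairs (m, k) with mk = n, which equals d(n). For n = 66, divisors are [1, 2, 3, 6, 11, 22, 33, 66], so d(66) = 8.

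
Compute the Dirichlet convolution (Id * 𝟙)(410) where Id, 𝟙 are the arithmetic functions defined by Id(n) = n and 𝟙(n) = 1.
(Id * 𝟙)(410) = 756

Divisors of 410: [1, 2, 5, 10, 41, 82, 205, 410]. For each d | 410:
  d = 1: Id(1) · 𝟙(410/1) = 1 · 1 = 1
  d = 2: Id(2) · 𝟙(410/2) = 2 · 1 = 2
  d = 5: Id(5) · 𝟙(410/5) = 5 · 1 = 5
  d = 10: Id(10) · 𝟙(410/10) = 10 · 1 = 10
  d = 41: Id(41) · 𝟙(410/41) = 41 · 1 = 41
  d = 82: Id(82) · 𝟙(410/82) = 82 · 1 = 82
  d = 205: Id(205) · 𝟙(410/205) = 205 · 1 = 205
  d = 410: Id(410) · 𝟙(410/410) = 410 · 1 = 410
Summing: (Id * 𝟙)(410) = 1 + 2 + 5 + 10 + 41 + 82 + 205 + 410 = 756.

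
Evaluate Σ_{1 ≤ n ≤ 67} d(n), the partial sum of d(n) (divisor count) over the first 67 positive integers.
Σ_{n ≤ 67} d(n) = 294

Compute d(n) for each 1 ≤ n ≤ 67: d(1) = 1, d(2) = 2, d(3) = 2, d(4) = 3, d(5) = 2, d(6) = 4, d(7) = 2, d(8) = 4, d(9) = 3, d(10) = 4, d(11) = 2, d(12) = 6, d(13) = 2, d(14) = 4, d(15) = 4, d(16) = 5, d(17) = 2, d(18) = 6, d(19) = 2, d(20) = 6, d(21) = 4, d(22) = 4, d(23) = 2, d(24) = 8, d(25) = 3, d(26) = 4, d(27) = 4, d(28) = 6, d(29) = 2, d(30) = 8, d(31) = 2, d(32) = 6, d(33) = 4, d(34) = 4, d(35) = 4, d(36) = 9, d(37) = 2, d(38) = 4, d(39) = 4, d(40) = 8, d(41) = 2, d(42) = 8, d(43) = 2, d(44) = 6, d(45) = 6, d(46) = 4, d(47) = 2, d(48) = 10, d(49) = 3, d(50) = 6, d(51) = 4, d(52) = 6, d(53) = 2, d(54) = 8, d(55) = 4, d(56) = 8, d(57) = 4, d(58) = 4, d(59) = 2, d(60) = 12, d(61) = 2, d(62) = 4, d(63) = 6, d(64) = 7, d(65) = 4, d(66) = 8, d(67) = 2. Summing all 67 values: 294. (Dirichlet's divisor formula: Σ_{n ≤ x} d(n) = x ln(x) + (2γ − 1) x + O(√x). For x = 67, the asymptotic estimate is ≈ 292.06.)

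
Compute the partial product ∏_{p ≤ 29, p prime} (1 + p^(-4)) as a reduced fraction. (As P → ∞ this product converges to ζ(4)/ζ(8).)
∏ = 408418518091992985088034449701042208/378893302350878356551852293056730625

The primes p ≤ 29 are [2, 3, 5, 7, 11, 13, 17, 19, 23, 29]. For each, (1 + 1/p^4) = (p^4 + 1)/p^4. Multiplying these fractions over p ∈ [2, 3, 5, 7, 11, 13, 17, 19, 23, 29] gives 408418518091992985088034449701042208/378893302350878356551852293056730625. (In the limit P → ∞ this tends to ζ(4)/ζ(8).)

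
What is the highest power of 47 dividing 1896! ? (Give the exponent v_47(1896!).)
v_47(1896!) = 40

Legendre's formula: v_p(n!) = Σ_{k ≥ 1} ⌊n / p^k⌋. For p = 47, n = 1896, the terms are:
  ⌊1896/47^1⌋ = ⌊1896/47⌋ = 40
(the next term ⌊1896/47^2⌋ = 0, terminating the sum). Summing: v_47(1896!) = 40 = 40.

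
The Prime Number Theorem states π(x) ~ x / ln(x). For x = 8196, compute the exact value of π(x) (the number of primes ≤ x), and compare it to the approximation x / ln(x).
π(8196) = 1028;  x/ln(x) ≈ 909.51;  relative error ≈ 11.53%.

Directly count primes up to 8196: π(8196) = 1028. The PNT approximation gives 8196/ln(8196) ≈ 8196/9.01140 ≈ 909.51. Relative error (π(x) − x/ln(x)) / π(x) ≈ 11.53%; the approximation is known to undercount slightly (Li(x) is a better estimate).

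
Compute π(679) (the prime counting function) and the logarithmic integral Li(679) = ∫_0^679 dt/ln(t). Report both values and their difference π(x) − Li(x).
π(679) = 123;  Li(679) ≈ 129.88;  π(x) − Li(x) ≈ -6.88.

Direct count of primes ≤ 679 gives π(679) = 123. Numerical evaluation of the logarithmic integral gives Li(679) ≈ 129.88. The difference π(x) − Li(x) ≈ -6.88 is typically negative for small/moderate x (Li(x) overestimates), though Littlewood's theorem shows this sign changes infinitely often.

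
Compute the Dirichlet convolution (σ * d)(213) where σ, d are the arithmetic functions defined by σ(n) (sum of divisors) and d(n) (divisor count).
(σ * d)(213) = 444

Divisors of 213: [1, 3, 71, 213]. For each d | 213:
  d = 1: σ(1) · d(213/1) = 1 · 4 = 4
  d = 3: σ(3) · d(213/3) = 4 · 2 = 8
  d = 71: σ(71) · d(213/71) = 72 · 2 = 144
  d = 213: σ(213) · d(213/213) = 288 · 1 = 288
Summing: (σ * d)(213) = 4 + 8 + 144 + 288 = 444.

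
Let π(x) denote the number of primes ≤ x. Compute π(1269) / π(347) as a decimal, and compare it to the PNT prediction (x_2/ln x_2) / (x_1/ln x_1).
π(1269)/π(347) = 205/69 ≈ 2.9710;  PNT prediction ≈ 2.9935.

π(347) = 69 and π(1269) = 205, so π(1269)/π(347) ≈ 2.9710. The PNT-predicted ratio is (1269/ln(1269)) / (347/ln(347)) ≈ 2.9935. The two agree to within a few percent, as expected.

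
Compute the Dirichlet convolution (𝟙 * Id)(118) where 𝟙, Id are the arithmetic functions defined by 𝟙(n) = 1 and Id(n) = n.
(𝟙 * Id)(118) = 180

Divisors of 118: [1, 2, 59, 118]. For each d | 118:
  d = 1: 𝟙(1) · Id(118/1) = 1 · 118 = 118
  d = 2: 𝟙(2) · Id(118/2) = 1 · 59 = 59
  d = 59: 𝟙(59) · Id(118/59) = 1 · 2 = 2
  d = 118: 𝟙(118) · Id(118/118) = 1 · 1 = 1
Summing: (𝟙 * Id)(118) = 118 + 59 + 2 + 1 = 180.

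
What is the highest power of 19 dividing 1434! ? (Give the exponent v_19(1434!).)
v_19(1434!) = 78

Legendre's formula: v_p(n!) = Σ_{k ≥ 1} ⌊n / p^k⌋. For p = 19, n = 1434, the terms are:
  ⌊1434/19^1⌋ = ⌊1434/19⌋ = 75
  ⌊1434/19^2⌋ = ⌊1434/361⌋ = 3
(the next term ⌊1434/19^3⌋ = 0, terminating the sum). Summing: v_19(1434!) = 75 + 3 = 78.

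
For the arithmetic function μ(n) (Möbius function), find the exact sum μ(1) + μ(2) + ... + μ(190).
Σ_{n ≤ 190} μ(n) = -4

Compute μ(n) for each 1 ≤ n ≤ 190: μ(1) = 1, μ(2) = -1, μ(3) = -1, μ(4) = 0, μ(5) = -1, μ(6) = 1, μ(7) = -1, μ(8) = 0, μ(9) = 0, μ(10) = 1, μ(11) = -1, μ(12) = 0, μ(13) = -1, μ(14) = 1, μ(15) = 1, μ(16) = 0, μ(17) = -1, μ(18) = 0, μ(19) = -1, μ(20) = 0, μ(21) = 1, μ(22) = 1, μ(23) = -1, μ(24) = 0, μ(25) = 0, μ(26) = 1, μ(27) = 0, μ(28) = 0, μ(29) = -1, μ(30) = -1, μ(31) = -1, μ(32) = 0, μ(33) = 1, μ(34) = 1, μ(35) = 1, μ(36) = 0, μ(37) = -1, μ(38) = 1, μ(39) = 1, μ(40) = 0, μ(41) = -1, μ(42) = -1, μ(43) = -1, μ(44) = 0, μ(45) = 0, μ(46) = 1, μ(47) = -1, μ(48) = 0, μ(49) = 0, μ(50) = 0, μ(51) = 1, μ(52) = 0, μ(53) = -1, μ(54) = 0, μ(55) = 1, μ(56) = 0, μ(57) = 1, μ(58) = 1, μ(59) = -1, μ(60) = 0, μ(61) = -1, μ(62) = 1, μ(63) = 0, μ(64) = 0, μ(65) = 1, μ(66) = -1, μ(67) = -1, μ(68) = 0, μ(69) = 1, μ(70) = -1, μ(71) = -1, μ(72) = 0, μ(73) = -1, μ(74) = 1, μ(75) = 0, μ(76) = 0, μ(77) = 1, μ(78) = -1, μ(79) = -1, μ(80) = 0, μ(81) = 0, μ(82) = 1, μ(83) = -1, μ(84) = 0, μ(85) = 1, μ(86) = 1, μ(87) = 1, μ(88) = 0, μ(89) = -1, μ(90) = 0, μ(91) = 1, μ(92) = 0, μ(93) = 1, μ(94) = 1, μ(95) = 1, μ(96) = 0, μ(97) = -1, μ(98) = 0, μ(99) = 0, μ(100) = 0, μ(101) = -1, μ(102) = -1, μ(103) = -1, μ(104) = 0, μ(105) = -1, μ(106) = 1, μ(107) = -1, μ(108) = 0, μ(109) = -1, μ(110) = -1, μ(111) = 1, μ(112) = 0, μ(113) = -1, μ(114) = -1, μ(115) = 1, μ(116) = 0, μ(117) = 0, μ(118) = 1, μ(119) = 1, μ(120) = 0, μ(121) = 0, μ(122) = 1, μ(123) = 1, μ(124) = 0, μ(125) = 0, μ(126) = 0, μ(127) = -1, μ(128) = 0, μ(129) = 1, μ(130) = -1, μ(131) = -1, μ(132) = 0, μ(133) = 1, μ(134) = 1, μ(135) = 0, μ(136) = 0, μ(137) = -1, μ(138) = -1, μ(139) = -1, μ(140) = 0, μ(141) = 1, μ(142) = 1, μ(143) = 1, μ(144) = 0, μ(145) = 1, μ(146) = 1, μ(147) = 0, μ(148) = 0, μ(149) = -1, μ(150) = 0, μ(151) = -1, μ(152) = 0, μ(153) = 0, μ(154) = -1, μ(155) = 1, μ(156) = 0, μ(157) = -1, μ(158) = 1, μ(159) = 1, μ(160) = 0, μ(161) = 1, μ(162) = 0, μ(163) = -1, μ(164) = 0, μ(165) = -1, μ(166) = 1, μ(167) = -1, μ(168) = 0, μ(169) = 0, μ(170) = -1, μ(171) = 0, μ(172) = 0, μ(173) = -1, μ(174) = -1, μ(175) = 0, μ(176) = 0, μ(177) = 1, μ(178) = 1, μ(179) = -1, μ(180) = 0, μ(181) = -1, μ(182) = -1, μ(183) = 1, μ(184) = 0, μ(185) = 1, μ(186) = -1, μ(187) = 1, μ(188) = 0, μ(189) = 0, μ(190) = -1. Summing all 190 values: -4. (Mertens function M(x) = Σ_{n ≤ x} μ(n); on average M(x) should be small (PNT ⟺ M(x) = o(x)).)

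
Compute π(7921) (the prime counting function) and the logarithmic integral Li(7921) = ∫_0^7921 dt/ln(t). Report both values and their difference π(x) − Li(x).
π(7921) = 1000;  Li(7921) ≈ 1017.62;  π(x) − Li(x) ≈ -17.62.

Direct count of primes ≤ 7921 gives π(7921) = 1000. Numerical evaluation of the logarithmic integral gives Li(7921) ≈ 1017.62. The difference π(x) − Li(x) ≈ -17.62 is typically negative for small/moderate x (Li(x) overestimates), though Littlewood's theorem shows this sign changes infinitely often.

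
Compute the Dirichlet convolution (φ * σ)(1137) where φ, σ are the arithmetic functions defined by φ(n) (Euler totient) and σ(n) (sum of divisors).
(φ * σ)(1137) = 4548

Divisors of 1137: [1, 3, 379, 1137]. For each d | 1137:
  d = 1: φ(1) · σ(1137/1) = 1 · 1520 = 1520
  d = 3: φ(3) · σ(1137/3) = 2 · 380 = 760
  d = 379: φ(379) · σ(1137/379) = 378 · 4 = 1512
  d = 1137: φ(1137) · σ(1137/1137) = 756 · 1 = 756
Summing: (φ * σ)(1137) = 1520 + 760 + 1512 + 756 = 4548.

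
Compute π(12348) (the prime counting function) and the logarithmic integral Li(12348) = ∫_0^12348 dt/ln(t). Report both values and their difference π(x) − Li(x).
π(12348) = 1475;  Li(12348) ≈ 1498.09;  π(x) − Li(x) ≈ -23.09.

Direct count of primes ≤ 12348 gives π(12348) = 1475. Numerical evaluation of the logarithmic integral gives Li(12348) ≈ 1498.09. The difference π(x) − Li(x) ≈ -23.09 is typically negative for small/moderate x (Li(x) overestimates), though Littlewood's theorem shows this sign changes infinitely often.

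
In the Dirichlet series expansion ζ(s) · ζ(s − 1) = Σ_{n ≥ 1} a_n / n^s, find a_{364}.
σ(364) = 784

In the product (Σ m^0/m^s)(Σ k / k^s) = Σ (Σ_{d | n} d) / n^s, the coefficient of 1/n^s is σ(n) = Σ_{d | n} d. For n = 364, divisors are [1, 2, 4, 7, 13, 14, 26, 28, 52, 91, 182, 364]; summing: σ(364) = 784.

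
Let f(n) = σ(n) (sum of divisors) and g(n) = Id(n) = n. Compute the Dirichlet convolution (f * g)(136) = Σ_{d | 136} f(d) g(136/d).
(σ * Id)(136) = 1715

Divisors of 136: [1, 2, 4, 8, 17, 34, 68, 136]. For each d | 136:
  d = 1: σ(1) · Id(136/1) = 1 · 136 = 136
  d = 2: σ(2) · Id(136/2) = 3 · 68 = 204
  d = 4: σ(4) · Id(136/4) = 7 · 34 = 238
  d = 8: σ(8) · Id(136/8) = 15 · 17 = 255
  d = 17: σ(17) · Id(136/17) = 18 · 8 = 144
  d = 34: σ(34) · Id(136/34) = 54 · 4 = 216
  d = 68: σ(68) · Id(136/68) = 126 · 2 = 252
  d = 136: σ(136) · Id(136/136) = 270 · 1 = 270
Summing: (σ * Id)(136) = 136 + 204 + 238 + 255 + 144 + 216 + 252 + 270 = 1715.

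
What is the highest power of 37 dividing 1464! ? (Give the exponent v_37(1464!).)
v_37(1464!) = 40

Legendre's formula: v_p(n!) = Σ_{k ≥ 1} ⌊n / p^k⌋. For p = 37, n = 1464, the terms are:
  ⌊1464/37^1⌋ = ⌊1464/37⌋ = 39
  ⌊1464/37^2⌋ = ⌊1464/1369⌋ = 1
(the next term ⌊1464/37^3⌋ = 0, terminating the sum). Summing: v_37(1464!) = 39 + 1 = 40.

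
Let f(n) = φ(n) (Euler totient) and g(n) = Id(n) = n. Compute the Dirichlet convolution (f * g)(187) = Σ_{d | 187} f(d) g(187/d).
(φ * Id)(187) = 693

Divisors of 187: [1, 11, 17, 187]. For each d | 187:
  d = 1: φ(1) · Id(187/1) = 1 · 187 = 187
  d = 11: φ(11) · Id(187/11) = 10 · 17 = 170
  d = 17: φ(17) · Id(187/17) = 16 · 11 = 176
  d = 187: φ(187) · Id(187/187) = 160 · 1 = 160
Summing: (φ * Id)(187) = 187 + 170 + 176 + 160 = 693.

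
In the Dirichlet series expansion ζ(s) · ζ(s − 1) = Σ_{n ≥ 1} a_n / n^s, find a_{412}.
σ(412) = 728

In the product (Σ m^0/m^s)(Σ k / k^s) = Σ (Σ_{d | n} d) / n^s, the coefficient of 1/n^s is σ(n) = Σ_{d | n} d. For n = 412, divisors are [1, 2, 4, 103, 206, 412]; summing: σ(412) = 728.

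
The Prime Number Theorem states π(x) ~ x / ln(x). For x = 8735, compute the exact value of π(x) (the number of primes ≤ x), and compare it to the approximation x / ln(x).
π(8735) = 1088;  x/ln(x) ≈ 962.52;  relative error ≈ 11.53%.

Directly count primes up to 8735: π(8735) = 1088. The PNT approximation gives 8735/ln(8735) ≈ 8735/9.07509 ≈ 962.52. Relative error (π(x) − x/ln(x)) / π(x) ≈ 11.53%; the approximation is known to undercount slightly (Li(x) is a better estimate).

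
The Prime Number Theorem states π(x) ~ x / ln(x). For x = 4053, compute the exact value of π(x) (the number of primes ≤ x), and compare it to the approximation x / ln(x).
π(4053) = 559;  x/ln(x) ≈ 487.89;  relative error ≈ 12.72%.

Directly count primes up to 4053: π(4053) = 559. The PNT approximation gives 4053/ln(4053) ≈ 4053/8.30721 ≈ 487.89. Relative error (π(x) − x/ln(x)) / π(x) ≈ 12.72%; the approximation is known to undercount slightly (Li(x) is a better estimate).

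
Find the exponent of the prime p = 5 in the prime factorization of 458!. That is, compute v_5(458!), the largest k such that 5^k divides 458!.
v_5(458!) = 112

Legendre's formula: v_p(n!) = Σ_{k ≥ 1} ⌊n / p^k⌋. For p = 5, n = 458, the terms are:
  ⌊458/5^1⌋ = ⌊458/5⌋ = 91
  ⌊458/5^2⌋ = ⌊458/25⌋ = 18
  ⌊458/5^3⌋ = ⌊458/125⌋ = 3
(the next term ⌊458/5^4⌋ = 0, terminating the sum). Summing: v_5(458!) = 91 + 18 + 3 = 112.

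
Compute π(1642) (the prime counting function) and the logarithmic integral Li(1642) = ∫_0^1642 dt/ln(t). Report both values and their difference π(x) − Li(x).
π(1642) = 259;  Li(1642) ≈ 267.11;  π(x) − Li(x) ≈ -8.11.

Direct count of primes ≤ 1642 gives π(1642) = 259. Numerical evaluation of the logarithmic integral gives Li(1642) ≈ 267.11. The difference π(x) − Li(x) ≈ -8.11 is typically negative for small/moderate x (Li(x) overestimates), though Littlewood's theorem shows this sign changes infinitely often.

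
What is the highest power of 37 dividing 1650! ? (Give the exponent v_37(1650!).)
v_37(1650!) = 45

Legendre's formula: v_p(n!) = Σ_{k ≥ 1} ⌊n / p^k⌋. For p = 37, n = 1650, the terms are:
  ⌊1650/37^1⌋ = ⌊1650/37⌋ = 44
  ⌊1650/37^2⌋ = ⌊1650/1369⌋ = 1
(the next term ⌊1650/37^3⌋ = 0, terminating the sum). Summing: v_37(1650!) = 44 + 1 = 45.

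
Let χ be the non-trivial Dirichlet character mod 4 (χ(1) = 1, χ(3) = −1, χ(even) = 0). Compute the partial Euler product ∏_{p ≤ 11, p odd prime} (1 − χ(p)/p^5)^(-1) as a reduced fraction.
∏ = 5662435865625/5684292116992

The odd primes p ≤ 11 are [3, 5, 7, 11]. For each, χ(p) = 1 if p ≡ 1 mod 4, χ(p) = −1 if p ≡ 3 mod 4. Taking (1 − χ(p)/p^5)^(-1) = p^5/(p^5 − χ(p)): (1 − (-1)/3^5)^(-1) · (1 − (1)/5^5)^(-1) · (1 − (-1)/7^5)^(-1) · (1 − (-1)/11^5)^(-1) = 5662435865625/5684292116992.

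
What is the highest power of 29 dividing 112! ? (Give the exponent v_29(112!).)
v_29(112!) = 3

Legendre's formula: v_p(n!) = Σ_{k ≥ 1} ⌊n / p^k⌋. For p = 29, n = 112, the terms are:
  ⌊112/29^1⌋ = ⌊112/29⌋ = 3
(the next term ⌊112/29^2⌋ = 0, terminating the sum). Summing: v_29(112!) = 3 = 3.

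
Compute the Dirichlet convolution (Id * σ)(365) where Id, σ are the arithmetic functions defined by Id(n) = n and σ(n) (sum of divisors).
(Id * σ)(365) = 1617

Divisors of 365: [1, 5, 73, 365]. For each d | 365:
  d = 1: Id(1) · σ(365/1) = 1 · 444 = 444
  d = 5: Id(5) · σ(365/5) = 5 · 74 = 370
  d = 73: Id(73) · σ(365/73) = 73 · 6 = 438
  d = 365: Id(365) · σ(365/365) = 365 · 1 = 365
Summing: (Id * σ)(365) = 444 + 370 + 438 + 365 = 1617.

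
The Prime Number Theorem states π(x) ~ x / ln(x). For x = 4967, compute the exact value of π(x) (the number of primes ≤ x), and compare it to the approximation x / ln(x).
π(4967) = 664;  x/ln(x) ≈ 583.63;  relative error ≈ 12.10%.

Directly count primes up to 4967: π(4967) = 664. The PNT approximation gives 4967/ln(4967) ≈ 4967/8.51057 ≈ 583.63. Relative error (π(x) − x/ln(x)) / π(x) ≈ 12.10%; the approximation is known to undercount slightly (Li(x) is a better estimate).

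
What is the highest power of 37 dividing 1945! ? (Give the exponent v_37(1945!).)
v_37(1945!) = 53

Legendre's formula: v_p(n!) = Σ_{k ≥ 1} ⌊n / p^k⌋. For p = 37, n = 1945, the terms are:
  ⌊1945/37^1⌋ = ⌊1945/37⌋ = 52
  ⌊1945/37^2⌋ = ⌊1945/1369⌋ = 1
(the next term ⌊1945/37^3⌋ = 0, terminating the sum). Summing: v_37(1945!) = 52 + 1 = 53.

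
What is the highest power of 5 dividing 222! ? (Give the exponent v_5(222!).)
v_5(222!) = 53

Legendre's formula: v_p(n!) = Σ_{k ≥ 1} ⌊n / p^k⌋. For p = 5, n = 222, the terms are:
  ⌊222/5^1⌋ = ⌊222/5⌋ = 44
  ⌊222/5^2⌋ = ⌊222/25⌋ = 8
  ⌊222/5^3⌋ = ⌊222/125⌋ = 1
(the next term ⌊222/5^4⌋ = 0, terminating the sum). Summing: v_5(222!) = 44 + 8 + 1 = 53.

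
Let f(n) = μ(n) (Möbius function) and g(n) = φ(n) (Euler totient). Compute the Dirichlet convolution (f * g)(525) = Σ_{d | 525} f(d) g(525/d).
(μ * φ)(525) = 80

Divisors of 525: [1, 3, 5, 7, 15, 21, 25, 35, 75, 105, 175, 525]. For each d | 525:
  d = 1: μ(1) · φ(525/1) = 1 · 240 = 240
  d = 3: μ(3) · φ(525/3) = -1 · 120 = -120
  d = 5: μ(5) · φ(525/5) = -1 · 48 = -48
  d = 7: μ(7) · φ(525/7) = -1 · 40 = -40
  d = 15: μ(15) · φ(525/15) = 1 · 24 = 24
  d = 21: μ(21) · φ(525/21) = 1 · 20 = 20
  d = 25: μ(25) · φ(525/25) = 0 · 12 = 0
  d = 35: μ(35) · φ(525/35) = 1 · 8 = 8
  d = 75: μ(75) · φ(525/75) = 0 · 6 = 0
  d = 105: μ(105) · φ(525/105) = -1 · 4 = -4
  d = 175: μ(175) · φ(525/175) = 0 · 2 = 0
  d = 525: μ(525) · φ(525/525) = 0 · 1 = 0
Summing: (μ * φ)(525) = 240 + -120 + -48 + -40 + 24 + 20 + 0 + 8 + 0 + -4 + 0 + 0 = 80.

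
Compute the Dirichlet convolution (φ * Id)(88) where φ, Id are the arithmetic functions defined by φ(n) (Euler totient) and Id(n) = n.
(φ * Id)(88) = 420

Divisors of 88: [1, 2, 4, 8, 11, 22, 44, 88]. For each d | 88:
  d = 1: φ(1) · Id(88/1) = 1 · 88 = 88
  d = 2: φ(2) · Id(88/2) = 1 · 44 = 44
  d = 4: φ(4) · Id(88/4) = 2 · 22 = 44
  d = 8: φ(8) · Id(88/8) = 4 · 11 = 44
  d = 11: φ(11) · Id(88/11) = 10 · 8 = 80
  d = 22: φ(22) · Id(88/22) = 10 · 4 = 40
  d = 44: φ(44) · Id(88/44) = 20 · 2 = 40
  d = 88: φ(88) · Id(88/88) = 40 · 1 = 40
Summing: (φ * Id)(88) = 88 + 44 + 44 + 44 + 80 + 40 + 40 + 40 = 420.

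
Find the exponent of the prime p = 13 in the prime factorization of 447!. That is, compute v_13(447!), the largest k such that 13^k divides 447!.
v_13(447!) = 36

Legendre's formula: v_p(n!) = Σ_{k ≥ 1} ⌊n / p^k⌋. For p = 13, n = 447, the terms are:
  ⌊447/13^1⌋ = ⌊447/13⌋ = 34
  ⌊447/13^2⌋ = ⌊447/169⌋ = 2
(the next term ⌊447/13^3⌋ = 0, terminating the sum). Summing: v_13(447!) = 34 + 2 = 36.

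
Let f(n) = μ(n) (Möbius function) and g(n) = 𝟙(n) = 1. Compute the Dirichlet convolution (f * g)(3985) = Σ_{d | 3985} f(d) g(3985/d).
(μ * 𝟙)(3985) = 0

Divisors of 3985: [1, 5, 797, 3985]. For each d | 3985:
  d = 1: μ(1) · 𝟙(3985/1) = 1 · 1 = 1
  d = 5: μ(5) · 𝟙(3985/5) = -1 · 1 = -1
  d = 797: μ(797) · 𝟙(3985/797) = -1 · 1 = -1
  d = 3985: μ(3985) · 𝟙(3985/3985) = 1 · 1 = 1
Summing: (μ * 𝟙)(3985) = 1 + -1 + -1 + 1 = 0.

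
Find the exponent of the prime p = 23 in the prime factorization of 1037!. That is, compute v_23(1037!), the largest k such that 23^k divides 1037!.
v_23(1037!) = 46

Legendre's formula: v_p(n!) = Σ_{k ≥ 1} ⌊n / p^k⌋. For p = 23, n = 1037, the terms are:
  ⌊1037/23^1⌋ = ⌊1037/23⌋ = 45
  ⌊1037/23^2⌋ = ⌊1037/529⌋ = 1
(the next term ⌊1037/23^3⌋ = 0, terminating the sum). Summing: v_23(1037!) = 45 + 1 = 46.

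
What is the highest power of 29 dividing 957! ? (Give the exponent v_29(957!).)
v_29(957!) = 34

Legendre's formula: v_p(n!) = Σ_{k ≥ 1} ⌊n / p^k⌋. For p = 29, n = 957, the terms are:
  ⌊957/29^1⌋ = ⌊957/29⌋ = 33
  ⌊957/29^2⌋ = ⌊957/841⌋ = 1
(the next term ⌊957/29^3⌋ = 0, terminating the sum). Summing: v_29(957!) = 33 + 1 = 34.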